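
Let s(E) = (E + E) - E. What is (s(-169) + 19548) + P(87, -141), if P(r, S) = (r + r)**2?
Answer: 49655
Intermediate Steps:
s(E) = E (s(E) = 2*E - E = E)
P(r, S) = 4*r**2 (P(r, S) = (2*r)**2 = 4*r**2)
(s(-169) + 19548) + P(87, -141) = (-169 + 19548) + 4*87**2 = 19379 + 4*7569 = 19379 + 30276 = 49655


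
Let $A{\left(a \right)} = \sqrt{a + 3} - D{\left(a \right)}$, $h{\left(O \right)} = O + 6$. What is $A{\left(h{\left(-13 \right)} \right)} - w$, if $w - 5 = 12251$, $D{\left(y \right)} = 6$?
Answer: $-12262 + 2 i \approx -12262.0 + 2.0 i$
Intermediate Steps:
$h{\left(O \right)} = 6 + O$
$w = 12256$ ($w = 5 + 12251 = 12256$)
$A{\left(a \right)} = -6 + \sqrt{3 + a}$ ($A{\left(a \right)} = \sqrt{a + 3} - 6 = \sqrt{3 + a} - 6 = -6 + \sqrt{3 + a}$)
$A{\left(h{\left(-13 \right)} \right)} - w = \left(-6 + \sqrt{3 + \left(6 - 13\right)}\right) - 12256 = \left(-6 + \sqrt{3 - 7}\right) - 12256 = \left(-6 + \sqrt{-4}\right) - 12256 = \left(-6 + 2 i\right) - 12256 = -12262 + 2 i$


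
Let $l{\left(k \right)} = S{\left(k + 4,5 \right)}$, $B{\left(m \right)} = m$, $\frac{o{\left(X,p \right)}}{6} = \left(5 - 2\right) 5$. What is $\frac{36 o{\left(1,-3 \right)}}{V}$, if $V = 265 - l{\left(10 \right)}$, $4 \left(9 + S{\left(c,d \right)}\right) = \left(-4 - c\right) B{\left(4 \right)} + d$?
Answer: $\frac{12960}{1163} \approx 11.144$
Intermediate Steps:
$o{\left(X,p \right)} = 90$ ($o{\left(X,p \right)} = 6 \left(5 - 2\right) 5 = 6 \cdot 3 \cdot 5 = 6 \cdot 15 = 90$)
$S{\left(c,d \right)} = -13 - c + \frac{d}{4}$ ($S{\left(c,d \right)} = -9 + \frac{\left(-4 - c\right) 4 + d}{4} = -9 + \frac{\left(-16 - 4 c\right) + d}{4} = -9 + \frac{-16 + d - 4 c}{4} = -9 - \left(4 + c - \frac{d}{4}\right) = -13 - c + \frac{d}{4}$)
$l{\left(k \right)} = - \frac{63}{4} - k$ ($l{\left(k \right)} = -13 - \left(k + 4\right) + \frac{1}{4} \cdot 5 = -13 - \left(4 + k\right) + \frac{5}{4} = - \frac{63}{4} - k$)
$V = \frac{1163}{4}$ ($V = 265 - \left(- \frac{63}{4} - 10\right) = 265 - - \frac{103}{4} = 265 + \frac{103}{4} = \frac{1163}{4} \approx 290.75$)
$\frac{36 o{\left(1,-3 \right)}}{V} = \frac{36 \cdot 90}{\frac{1163}{4}} = 3240 \cdot \frac{4}{1163} = \frac{12960}{1163}$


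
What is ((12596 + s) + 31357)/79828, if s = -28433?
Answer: 3880/19957 ≈ 0.19442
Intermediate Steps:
((12596 + s) + 31357)/79828 = ((12596 - 28433) + 31357)/79828 = (-15837 + 31357)*(1/79828) = 15520*(1/79828) = 3880/19957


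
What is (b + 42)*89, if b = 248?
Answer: 25810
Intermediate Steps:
(b + 42)*89 = (248 + 42)*89 = 290*89 = 25810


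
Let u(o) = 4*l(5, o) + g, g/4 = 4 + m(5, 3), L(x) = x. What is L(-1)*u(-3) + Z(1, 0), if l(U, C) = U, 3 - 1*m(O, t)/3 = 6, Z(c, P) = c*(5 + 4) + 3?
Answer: 12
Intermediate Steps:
Z(c, P) = 3 + 9*c (Z(c, P) = c*9 + 3 = 9*c + 3 = 3 + 9*c)
m(O, t) = -9 (m(O, t) = 9 - 3*6 = 9 - 18 = -9)
g = -20 (g = 4*(4 - 9) = 4*(-5) = -20)
u(o) = 0 (u(o) = 4*5 - 20 = 20 - 20 = 0)
L(-1)*u(-3) + Z(1, 0) = -1*0 + (3 + 9*1) = 0 + (3 + 9) = 0 + 12 = 12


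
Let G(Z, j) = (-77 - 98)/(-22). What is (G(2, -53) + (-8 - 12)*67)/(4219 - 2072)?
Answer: -29305/47234 ≈ -0.62042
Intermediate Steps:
G(Z, j) = 175/22 (G(Z, j) = -175*(-1/22) = 175/22)
(G(2, -53) + (-8 - 12)*67)/(4219 - 2072) = (175/22 + (-8 - 12)*67)/(4219 - 2072) = (175/22 - 20*67)/2147 = (175/22 - 1340)*(1/2147) = -29305/22*1/2147 = -29305/47234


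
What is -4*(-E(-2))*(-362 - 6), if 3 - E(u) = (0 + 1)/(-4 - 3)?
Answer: -32384/7 ≈ -4626.3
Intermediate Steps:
E(u) = 22/7 (E(u) = 3 - (0 + 1)/(-4 - 3) = 3 - 1/(-7) = 3 - (-1)/7 = 3 - 1*(-⅐) = 3 + ⅐ = 22/7)
-4*(-E(-2))*(-362 - 6) = -4*(-1*22/7)*(-362 - 6) = -4*(-22/7)*(-368) = -(-88)*(-368)/7 = -1*32384/7 = -32384/7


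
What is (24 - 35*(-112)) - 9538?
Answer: -5594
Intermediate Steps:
(24 - 35*(-112)) - 9538 = (24 + 3920) - 9538 = 3944 - 9538 = -5594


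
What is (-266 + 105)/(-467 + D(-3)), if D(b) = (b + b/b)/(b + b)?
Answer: 69/200 ≈ 0.34500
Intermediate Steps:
D(b) = (1 + b)/(2*b) (D(b) = (b + 1)/((2*b)) = (1 + b)*(1/(2*b)) = (1 + b)/(2*b))
(-266 + 105)/(-467 + D(-3)) = (-266 + 105)/(-467 + (1/2)*(1 - 3)/(-3)) = -161/(-467 + (1/2)*(-1/3)*(-2)) = -161/(-467 + 1/3) = -161/(-1400/3) = -161*(-3/1400) = 69/200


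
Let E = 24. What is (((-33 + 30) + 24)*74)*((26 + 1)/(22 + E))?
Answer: 20979/23 ≈ 912.13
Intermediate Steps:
(((-33 + 30) + 24)*74)*((26 + 1)/(22 + E)) = (((-33 + 30) + 24)*74)*((26 + 1)/(22 + 24)) = ((-3 + 24)*74)*(27/46) = (21*74)*(27*(1/46)) = 1554*(27/46) = 20979/23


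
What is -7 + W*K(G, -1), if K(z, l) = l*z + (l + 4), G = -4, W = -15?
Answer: -112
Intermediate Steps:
K(z, l) = 4 + l + l*z (K(z, l) = l*z + (4 + l) = 4 + l + l*z)
-7 + W*K(G, -1) = -7 - 15*(4 - 1 - 1*(-4)) = -7 - 15*(4 - 1 + 4) = -7 - 15*7 = -7 - 105 = -112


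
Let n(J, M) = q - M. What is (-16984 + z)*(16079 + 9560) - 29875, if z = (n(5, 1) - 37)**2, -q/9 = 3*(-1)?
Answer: -432380332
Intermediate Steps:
q = 27 (q = -27*(-1) = -9*(-3) = 27)
n(J, M) = 27 - M
z = 121 (z = ((27 - 1*1) - 37)**2 = ((27 - 1) - 37)**2 = (26 - 37)**2 = (-11)**2 = 121)
(-16984 + z)*(16079 + 9560) - 29875 = (-16984 + 121)*(16079 + 9560) - 29875 = -16863*25639 - 29875 = -432350457 - 29875 = -432380332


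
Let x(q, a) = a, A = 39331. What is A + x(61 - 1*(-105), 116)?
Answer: 39447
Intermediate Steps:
A + x(61 - 1*(-105), 116) = 39331 + 116 = 39447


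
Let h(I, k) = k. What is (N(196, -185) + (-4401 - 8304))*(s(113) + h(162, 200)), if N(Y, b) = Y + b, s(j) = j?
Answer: -3973222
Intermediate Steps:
(N(196, -185) + (-4401 - 8304))*(s(113) + h(162, 200)) = ((196 - 185) + (-4401 - 8304))*(113 + 200) = (11 - 12705)*313 = -12694*313 = -3973222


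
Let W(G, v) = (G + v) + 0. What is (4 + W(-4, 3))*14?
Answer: 42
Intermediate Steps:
W(G, v) = G + v
(4 + W(-4, 3))*14 = (4 + (-4 + 3))*14 = (4 - 1)*14 = 3*14 = 42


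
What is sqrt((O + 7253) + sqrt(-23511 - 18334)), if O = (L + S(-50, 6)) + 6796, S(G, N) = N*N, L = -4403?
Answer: sqrt(9682 + I*sqrt(41845)) ≈ 98.403 + 1.039*I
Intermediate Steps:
S(G, N) = N**2
O = 2429 (O = (-4403 + 6**2) + 6796 = (-4403 + 36) + 6796 = -4367 + 6796 = 2429)
sqrt((O + 7253) + sqrt(-23511 - 18334)) = sqrt((2429 + 7253) + sqrt(-23511 - 18334)) = sqrt(9682 + sqrt(-41845)) = sqrt(9682 + I*sqrt(41845))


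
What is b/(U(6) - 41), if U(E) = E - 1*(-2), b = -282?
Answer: 94/11 ≈ 8.5455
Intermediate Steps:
U(E) = 2 + E (U(E) = E + 2 = 2 + E)
b/(U(6) - 41) = -282/((2 + 6) - 41) = -282/(8 - 41) = -282/(-33) = -1/33*(-282) = 94/11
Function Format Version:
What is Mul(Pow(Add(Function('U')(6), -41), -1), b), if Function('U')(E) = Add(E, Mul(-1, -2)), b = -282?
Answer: Rational(94, 11) ≈ 8.5455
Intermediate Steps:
Function('U')(E) = Add(2, E) (Function('U')(E) = Add(E, 2) = Add(2, E))
Mul(Pow(Add(Function('U')(6), -41), -1), b) = Mul(Pow(Add(Add(2, 6), -41), -1), -282) = Mul(Pow(Add(8, -41), -1), -282) = Mul(Pow(-33, -1), -282) = Mul(Rational(-1, 33), -282) = Rational(94, 11)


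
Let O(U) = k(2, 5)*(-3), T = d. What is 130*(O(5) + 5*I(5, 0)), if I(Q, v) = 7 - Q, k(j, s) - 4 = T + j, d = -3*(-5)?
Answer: -6890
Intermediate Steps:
d = 15
T = 15
k(j, s) = 19 + j (k(j, s) = 4 + (15 + j) = 19 + j)
O(U) = -63 (O(U) = (19 + 2)*(-3) = 21*(-3) = -63)
130*(O(5) + 5*I(5, 0)) = 130*(-63 + 5*(7 - 1*5)) = 130*(-63 + 5*(7 - 5)) = 130*(-63 + 5*2) = 130*(-63 + 10) = 130*(-53) = -6890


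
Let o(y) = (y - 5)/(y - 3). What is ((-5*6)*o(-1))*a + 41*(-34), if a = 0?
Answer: -1394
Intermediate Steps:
o(y) = (-5 + y)/(-3 + y)
((-5*6)*o(-1))*a + 41*(-34) = ((-5*6)*((-5 - 1)/(-3 - 1)))*0 + 41*(-34) = -30*(-6)/(-4)*0 - 1394 = -(-15)*(-6)/2*0 - 1394 = -30*3/2*0 - 1394 = -45*0 - 1394 = 0 - 1394 = -1394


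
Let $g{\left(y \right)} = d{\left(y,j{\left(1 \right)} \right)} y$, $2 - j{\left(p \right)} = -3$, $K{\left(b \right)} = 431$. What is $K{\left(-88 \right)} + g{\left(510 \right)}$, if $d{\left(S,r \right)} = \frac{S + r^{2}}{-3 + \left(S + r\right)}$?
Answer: $\frac{246761}{256} \approx 963.91$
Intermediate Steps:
$j{\left(p \right)} = 5$ ($j{\left(p \right)} = 2 - -3 = 2 + 3 = 5$)
$d{\left(S,r \right)} = \frac{S + r^{2}}{-3 + S + r}$
$g{\left(y \right)} = \frac{y \left(25 + y\right)}{2 + y}$ ($g{\left(y \right)} = \frac{y + 5^{2}}{-3 + y + 5} y = \frac{y + 25}{2 + y} y = \frac{25 + y}{2 + y} y = \frac{y \left(25 + y\right)}{2 + y}$)
$K{\left(-88 \right)} + g{\left(510 \right)} = 431 + \frac{510 \left(25 + 510\right)}{2 + 510} = 431 + 510 \cdot \frac{1}{512} \cdot 535 = 431 + \frac{136425}{256} = \frac{246761}{256}$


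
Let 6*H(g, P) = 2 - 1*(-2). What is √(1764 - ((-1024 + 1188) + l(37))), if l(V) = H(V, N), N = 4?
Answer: √14394/3 ≈ 39.992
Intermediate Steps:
H(g, P) = ⅔ (H(g, P) = (2 - 1*(-2))/6 = (2 + 2)/6 = (⅙)*4 = ⅔)
l(V) = ⅔
√(1764 - ((-1024 + 1188) + l(37))) = √(1764 - ((-1024 + 1188) + ⅔)) = √(1764 - (164 + ⅔)) = √(1764 - 1*494/3) = √(1764 - 494/3) = √(4798/3) = √14394/3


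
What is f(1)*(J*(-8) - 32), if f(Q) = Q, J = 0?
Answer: -32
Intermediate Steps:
f(1)*(J*(-8) - 32) = 1*(0*(-8) - 32) = 1*(0 - 32) = 1*(-32) = -32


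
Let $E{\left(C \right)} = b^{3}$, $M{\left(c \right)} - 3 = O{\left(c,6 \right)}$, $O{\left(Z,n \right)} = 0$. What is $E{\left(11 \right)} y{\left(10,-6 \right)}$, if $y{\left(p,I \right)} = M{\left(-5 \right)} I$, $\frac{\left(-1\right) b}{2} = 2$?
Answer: $1152$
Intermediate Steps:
$b = -4$ ($b = \left(-2\right) 2 = -4$)
$M{\left(c \right)} = 3$ ($M{\left(c \right)} = 3 + 0 = 3$)
$E{\left(C \right)} = -64$ ($E{\left(C \right)} = \left(-4\right)^{3} = -64$)
$y{\left(p,I \right)} = 3 I$
$E{\left(11 \right)} y{\left(10,-6 \right)} = - 64 \cdot 3 \left(-6\right) = \left(-64\right) \left(-18\right) = 1152$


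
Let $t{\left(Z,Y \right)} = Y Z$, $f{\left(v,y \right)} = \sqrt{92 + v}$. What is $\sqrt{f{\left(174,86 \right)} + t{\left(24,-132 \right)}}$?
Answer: $\sqrt{-3168 + \sqrt{266}} \approx 56.14 i$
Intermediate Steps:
$\sqrt{f{\left(174,86 \right)} + t{\left(24,-132 \right)}} = \sqrt{\sqrt{92 + 174} - 3168} = \sqrt{\sqrt{266} - 3168} = \sqrt{-3168 + \sqrt{266}}$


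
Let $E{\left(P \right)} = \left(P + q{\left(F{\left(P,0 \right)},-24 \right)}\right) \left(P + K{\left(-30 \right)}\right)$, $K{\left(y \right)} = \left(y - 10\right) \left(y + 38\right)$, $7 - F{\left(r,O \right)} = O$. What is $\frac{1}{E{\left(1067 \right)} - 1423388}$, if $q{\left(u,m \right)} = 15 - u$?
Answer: $- \frac{1}{620363} \approx -1.612 \cdot 10^{-6}$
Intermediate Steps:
$F{\left(r,O \right)} = 7 - O$
$K{\left(y \right)} = \left(-10 + y\right) \left(38 + y\right)$
$E{\left(P \right)} = \left(-320 + P\right) \left(8 + P\right)$ ($E{\left(P \right)} = \left(P + \left(15 - \left(7 - 0\right)\right)\right) \left(P + \left(-380 + \left(-30\right)^{2} + 28 \left(-30\right)\right)\right) = \left(P + \left(15 - \left(7 + 0\right)\right)\right) \left(P - 320\right) = \left(P + \left(15 - 7\right)\right) \left(P - 320\right) = \left(P + \left(15 - 7\right)\right) \left(-320 + P\right) = \left(P + 8\right) \left(-320 + P\right) = \left(8 + P\right) \left(-320 + P\right) = \left(-320 + P\right) \left(8 + P\right)$)
$\frac{1}{E{\left(1067 \right)} - 1423388} = \frac{1}{\left(-2560 + 1067^{2} - 332904\right) - 1423388} = \frac{1}{\left(-2560 + 1138489 - 332904\right) - 1423388} = \frac{1}{803025 - 1423388} = \frac{1}{-620363} = - \frac{1}{620363}$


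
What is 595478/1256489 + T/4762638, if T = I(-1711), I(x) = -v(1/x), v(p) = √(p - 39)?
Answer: 45806/96653 - I*√114175030/8148873618 ≈ 0.47392 - 1.3113e-6*I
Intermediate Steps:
v(p) = √(-39 + p)
I(x) = -√(-39 + 1/x)
T = -I*√114175030/1711 (T = -√(-39 + 1/(-1711)) = -√(-39 - 1/1711) = -√(-66730/1711) = -I*√114175030/1711 ≈ -6.245*I)
595478/1256489 + T/4762638 = 595478/1256489 - I*√114175030/1711/4762638 = 595478*(1/1256489) - I*√114175030/1711*(1/4762638) = 45806/96653 - I*√114175030/8148873618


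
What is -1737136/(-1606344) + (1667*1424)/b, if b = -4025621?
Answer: 397487365438/808316517453 ≈ 0.49175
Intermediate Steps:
-1737136/(-1606344) + (1667*1424)/b = -1737136/(-1606344) + (1667*1424)/(-4025621) = -1737136*(-1/1606344) + 2373808*(-1/4025621) = 217142/200793 - 2373808/4025621 = 397487365438/808316517453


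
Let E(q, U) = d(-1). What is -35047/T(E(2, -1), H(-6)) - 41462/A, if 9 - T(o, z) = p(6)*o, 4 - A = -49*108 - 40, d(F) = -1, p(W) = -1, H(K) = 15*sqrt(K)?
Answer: -23417811/5336 ≈ -4388.6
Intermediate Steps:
E(q, U) = -1
A = 5336 (A = 4 - (-49*108 - 40) = 4 - (-5292 - 40) = 4 - 1*(-5332) = 4 + 5332 = 5336)
T(o, z) = 9 + o (T(o, z) = 9 - (-1)*o = 9 + o)
-35047/T(E(2, -1), H(-6)) - 41462/A = -35047/(9 - 1) - 41462/5336 = -35047/8 - 41462*1/5336 = -35047*1/8 - 20731/2668 = -35047/8 - 20731/2668 = -23417811/5336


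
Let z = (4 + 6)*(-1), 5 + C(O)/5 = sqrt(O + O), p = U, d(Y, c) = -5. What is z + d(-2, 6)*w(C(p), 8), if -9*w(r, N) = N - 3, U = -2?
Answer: -65/9 ≈ -7.2222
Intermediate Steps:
p = -2
C(O) = -25 + 5*sqrt(2)*sqrt(O) (C(O) = -25 + 5*sqrt(O + O) = -25 + 5*sqrt(2*O) = -25 + 5*(sqrt(2)*sqrt(O)) = -25 + 5*sqrt(2)*sqrt(O))
w(r, N) = 1/3 - N/9 (w(r, N) = -(N - 3)/9 = -(-3 + N)/9 = 1/3 - N/9)
z = -10 (z = 10*(-1) = -10)
z + d(-2, 6)*w(C(p), 8) = -10 - 5*(1/3 - 1/9*8) = -10 - 5*(1/3 - 8/9) = -10 - 5*(-5/9) = -10 + 25/9 = -65/9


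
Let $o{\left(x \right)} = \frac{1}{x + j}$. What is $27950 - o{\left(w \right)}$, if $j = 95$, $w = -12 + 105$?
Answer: $\frac{5254599}{188} \approx 27950.0$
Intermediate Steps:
$w = 93$
$o{\left(x \right)} = \frac{1}{95 + x}$ ($o{\left(x \right)} = \frac{1}{x + 95} = \frac{1}{95 + x}$)
$27950 - o{\left(w \right)} = 27950 - \frac{1}{95 + 93} = 27950 - \frac{1}{188} = \frac{5254599}{188}$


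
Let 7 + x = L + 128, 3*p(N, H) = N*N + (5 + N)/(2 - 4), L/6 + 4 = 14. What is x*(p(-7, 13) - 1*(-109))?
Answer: 68237/3 ≈ 22746.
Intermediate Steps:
L = 60 (L = -24 + 6*14 = -24 + 84 = 60)
p(N, H) = -⅚ - N/6 + N²/3 (p(N, H) = (N*N + (5 + N)/(2 - 4))/3 = (N² + (5 + N)/(-2))/3 = (N² + (5 + N)*(-½))/3 = (N² + (-5/2 - N/2))/3 = (-5/2 + N² - N/2)/3 = -⅚ - N/6 + N²/3)
x = 181 (x = -7 + (60 + 128) = -7 + 188 = 181)
x*(p(-7, 13) - 1*(-109)) = 181*((-⅚ - ⅙*(-7) + (⅓)*(-7)²) - 1*(-109)) = 181*((-⅚ + 7/6 + (⅓)*49) + 109) = 181*((-⅚ + 7/6 + 49/3) + 109) = 181*(50/3 + 109) = 181*(377/3) = 68237/3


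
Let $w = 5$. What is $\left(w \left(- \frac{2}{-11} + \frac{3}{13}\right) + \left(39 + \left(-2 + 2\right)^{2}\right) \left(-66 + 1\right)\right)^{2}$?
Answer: $\frac{131196084100}{20449} \approx 6.4158 \cdot 10^{6}$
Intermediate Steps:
$\left(w \left(- \frac{2}{-11} + \frac{3}{13}\right) + \left(39 + \left(-2 + 2\right)^{2}\right) \left(-66 + 1\right)\right)^{2} = \left(5 \left(- \frac{2}{-11} + \frac{3}{13}\right) + \left(39 + \left(-2 + 2\right)^{2}\right) \left(-66 + 1\right)\right)^{2} = \left(5 \left(\left(-2\right) \left(- \frac{1}{11}\right) + 3 \cdot \frac{1}{13}\right) + \left(39 + 0^{2}\right) \left(-65\right)\right)^{2} = \left(5 \left(\frac{2}{11} + \frac{3}{13}\right) + \left(39 + 0\right) \left(-65\right)\right)^{2} = \left(5 \cdot \frac{59}{143} + 39 \left(-65\right)\right)^{2} = \left(\frac{295}{143} - 2535\right)^{2} = \left(- \frac{362210}{143}\right)^{2} = \frac{131196084100}{20449}$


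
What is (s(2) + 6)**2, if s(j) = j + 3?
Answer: 121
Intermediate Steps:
s(j) = 3 + j
(s(2) + 6)**2 = ((3 + 2) + 6)**2 = (5 + 6)**2 = 11**2 = 121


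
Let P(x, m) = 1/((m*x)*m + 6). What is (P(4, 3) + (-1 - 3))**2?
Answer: 27889/1764 ≈ 15.810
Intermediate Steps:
P(x, m) = 1/(6 + x*m**2) (P(x, m) = 1/(x*m**2 + 6) = 1/(6 + x*m**2))
(P(4, 3) + (-1 - 3))**2 = (1/(6 + 4*3**2) + (-1 - 3))**2 = (1/(6 + 4*9) - 4)**2 = (1/(6 + 36) - 4)**2 = (1/42 - 4)**2 = (-167/42)**2 = 27889/1764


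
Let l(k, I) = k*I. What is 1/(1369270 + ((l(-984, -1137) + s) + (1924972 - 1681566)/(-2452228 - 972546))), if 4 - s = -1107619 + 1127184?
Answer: 1712387/4227056298376 ≈ 4.0510e-7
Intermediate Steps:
s = -19561 (s = 4 - (-1107619 + 1127184) = 4 - 1*19565 = 4 - 19565 = -19561)
l(k, I) = I*k
1/(1369270 + ((l(-984, -1137) + s) + (1924972 - 1681566)/(-2452228 - 972546))) = 1/(1369270 + ((-1137*(-984) - 19561) + (1924972 - 1681566)/(-2452228 - 972546))) = 1/(1369270 + ((1118808 - 19561) + 243406/(-3424774))) = 1/(1369270 + (1099247 + 243406*(-1/3424774))) = 1/(1369270 + (1099247 - 121703/1712387)) = 1/(1369270 + 1882336150886/1712387) = 1/(4227056298376/1712387) = 1712387/4227056298376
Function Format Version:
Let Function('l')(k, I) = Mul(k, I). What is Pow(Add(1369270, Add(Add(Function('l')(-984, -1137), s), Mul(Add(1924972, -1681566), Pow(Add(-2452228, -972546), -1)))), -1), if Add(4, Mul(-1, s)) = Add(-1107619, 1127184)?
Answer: Rational(1712387, 4227056298376) ≈ 4.0510e-7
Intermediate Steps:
s = -19561 (s = Add(4, Mul(-1, Add(-1107619, 1127184))) = Add(4, Mul(-1, 19565)) = Add(4, -19565) = -19561)
Function('l')(k, I) = Mul(I, k)
Pow(Add(1369270, Add(Add(Function('l')(-984, -1137), s), Mul(Add(1924972, -1681566), Pow(Add(-2452228, -972546), -1)))), -1) = Pow(Add(1369270, Add(Add(Mul(-1137, -984), -19561), Mul(Add(1924972, -1681566), Pow(Add(-2452228, -972546), -1)))), -1) = Pow(Add(1369270, Add(Add(1118808, -19561), Mul(243406, Pow(-3424774, -1)))), -1) = Pow(Add(1369270, Add(1099247, Mul(243406, Rational(-1, 3424774)))), -1) = Pow(Add(1369270, Add(1099247, Rational(-121703, 1712387))), -1) = Pow(Add(1369270, Rational(1882336150886, 1712387)), -1) = Pow(Rational(4227056298376, 1712387), -1) = Rational(1712387, 4227056298376)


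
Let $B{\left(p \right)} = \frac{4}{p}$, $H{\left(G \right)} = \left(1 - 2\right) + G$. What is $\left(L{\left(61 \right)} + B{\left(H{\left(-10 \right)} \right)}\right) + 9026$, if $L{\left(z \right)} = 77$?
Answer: $\frac{100129}{11} \approx 9102.6$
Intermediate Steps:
$H{\left(G \right)} = -1 + G$
$\left(L{\left(61 \right)} + B{\left(H{\left(-10 \right)} \right)}\right) + 9026 = \left(77 + \frac{4}{-1 - 10}\right) + 9026 = \left(77 + \frac{4}{-11}\right) + 9026 = \left(77 + 4 \left(- \frac{1}{11}\right)\right) + 9026 = \left(77 - \frac{4}{11}\right) + 9026 = \frac{843}{11} + 9026 = \frac{100129}{11}$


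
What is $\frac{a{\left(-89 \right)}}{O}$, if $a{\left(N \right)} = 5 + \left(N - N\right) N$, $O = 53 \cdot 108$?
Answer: $\frac{5}{5724} \approx 0.00087352$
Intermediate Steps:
$O = 5724$
$a{\left(N \right)} = 5$ ($a{\left(N \right)} = 5 + 0 N = 5 + 0 = 5$)
$\frac{a{\left(-89 \right)}}{O} = \frac{5}{5724}$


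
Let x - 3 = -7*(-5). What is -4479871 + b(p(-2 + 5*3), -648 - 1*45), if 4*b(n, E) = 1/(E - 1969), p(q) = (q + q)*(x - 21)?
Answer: -47701666409/10648 ≈ -4.4799e+6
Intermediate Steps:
x = 38 (x = 3 - 7*(-5) = 3 + 35 = 38)
p(q) = 34*q (p(q) = (q + q)*(38 - 21) = (2*q)*17 = 34*q)
b(n, E) = 1/(4*(-1969 + E)) (b(n, E) = 1/(4*(E - 1969)) = 1/(4*(-1969 + E)))
-4479871 + b(p(-2 + 5*3), -648 - 1*45) = -4479871 + 1/(4*(-1969 + (-648 - 1*45))) = -4479871 + 1/(4*(-1969 + (-648 - 45))) = -4479871 + 1/(4*(-1969 - 693)) = -4479871 + (¼)/(-2662) = -4479871 + (¼)*(-1/2662) = -4479871 - 1/10648 = -47701666409/10648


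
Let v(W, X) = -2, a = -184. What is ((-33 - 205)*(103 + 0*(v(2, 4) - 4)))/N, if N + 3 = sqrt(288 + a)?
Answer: -73542/95 - 49028*sqrt(26)/95 ≈ -3405.6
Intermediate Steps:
N = -3 + 2*sqrt(26) (N = -3 + sqrt(288 - 184) = -3 + sqrt(104) = -3 + 2*sqrt(26) ≈ 7.1980)
((-33 - 205)*(103 + 0*(v(2, 4) - 4)))/N = ((-33 - 205)*(103 + 0*(-2 - 4)))/(-3 + 2*sqrt(26)) = (-238*(103 + 0*(-6)))/(-3 + 2*sqrt(26)) = (-238*(103 + 0))/(-3 + 2*sqrt(26)) = (-238*103)/(-3 + 2*sqrt(26)) = -24514/(-3 + 2*sqrt(26))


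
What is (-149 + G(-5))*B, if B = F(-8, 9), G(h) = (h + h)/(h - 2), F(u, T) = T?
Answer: -9297/7 ≈ -1328.1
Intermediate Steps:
G(h) = 2*h/(-2 + h) (G(h) = (2*h)/(-2 + h) = 2*h/(-2 + h))
B = 9
(-149 + G(-5))*B = (-149 + 2*(-5)/(-2 - 5))*9 = (-149 + 2*(-5)/(-7))*9 = (-149 + 2*(-5)*(-1/7))*9 = (-149 + 10/7)*9 = -1033/7*9 = -9297/7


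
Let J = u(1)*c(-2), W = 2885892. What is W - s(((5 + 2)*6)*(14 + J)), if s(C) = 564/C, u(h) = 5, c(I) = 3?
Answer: 585835982/203 ≈ 2.8859e+6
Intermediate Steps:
J = 15 (J = 5*3 = 15)
W - s(((5 + 2)*6)*(14 + J)) = 2885892 - 564/(((5 + 2)*6)*(14 + 15)) = 2885892 - 564/((7*6)*29) = 2885892 - 564/(42*29) = 2885892 - 564/1218 = 2885892 - 1*94/203 = 2885892 - 94/203 = 585835982/203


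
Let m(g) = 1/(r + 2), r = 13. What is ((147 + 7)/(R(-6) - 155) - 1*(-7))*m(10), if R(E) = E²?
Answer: 97/255 ≈ 0.38039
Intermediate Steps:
m(g) = 1/15 (m(g) = 1/(13 + 2) = 1/15)
((147 + 7)/(R(-6) - 155) - 1*(-7))*m(10) = ((147 + 7)/((-6)² - 155) - 1*(-7))*(1/15) = (154/(36 - 155) + 7)*(1/15) = (154/(-119) + 7)*(1/15) = (154*(-1/119) + 7)*(1/15) = (-22/17 + 7)*(1/15) = (97/17)*(1/15) = 97/255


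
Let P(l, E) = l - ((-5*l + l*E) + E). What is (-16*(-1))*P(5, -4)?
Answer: 864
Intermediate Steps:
P(l, E) = -E + 6*l - E*l (P(l, E) = l - ((-5*l + E*l) + E) = l - (E - 5*l + E*l) = l + (-E + 5*l - E*l) = -E + 6*l - E*l)
(-16*(-1))*P(5, -4) = (-16*(-1))*(-1*(-4) + 6*5 - 1*(-4)*5) = 16*(4 + 30 + 20) = 16*54 = 864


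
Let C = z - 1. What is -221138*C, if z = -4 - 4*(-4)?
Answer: -2432518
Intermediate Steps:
z = 12 (z = -4 + 16 = 12)
C = 11 (C = 12 - 1 = 11)
-221138*C = -221138*11 = -2432518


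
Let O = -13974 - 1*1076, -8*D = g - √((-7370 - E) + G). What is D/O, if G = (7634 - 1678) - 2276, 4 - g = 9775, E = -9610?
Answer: -9771/120400 - √370/30100 ≈ -0.081794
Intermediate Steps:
g = -9771 (g = 4 - 1*9775 = 4 - 9775 = -9771)
G = 3680 (G = 5956 - 2276 = 3680)
D = 9771/8 + √370/2 (D = -(-9771 - √((-7370 - 1*(-9610)) + 3680))/8 = -(-9771 - √((-7370 + 9610) + 3680))/8 = -(-9771 - √(2240 + 3680))/8 = -(-9771 - √5920)/8 = -(-9771 - 4*√370)/8 = 9771/8 + √370/2 ≈ 1231.0)
O = -15050 (O = -13974 - 1076 = -15050)
D/O = (9771/8 + √370/2)/(-15050) = (9771/8 + √370/2)*(-1/15050) = -9771/120400 - √370/30100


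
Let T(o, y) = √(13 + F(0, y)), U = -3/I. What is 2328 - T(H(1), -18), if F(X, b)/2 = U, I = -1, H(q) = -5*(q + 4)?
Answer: 2328 - √19 ≈ 2323.6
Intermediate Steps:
H(q) = -20 - 5*q (H(q) = -5*(4 + q) = -20 - 5*q)
U = 3 (U = -3/(-1) = -3*(-1) = 3)
F(X, b) = 6 (F(X, b) = 2*3 = 6)
T(o, y) = √19 (T(o, y) = √(13 + 6) = √19)
2328 - T(H(1), -18) = 2328 - √19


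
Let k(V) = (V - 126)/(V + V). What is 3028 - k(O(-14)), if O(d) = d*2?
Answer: 12101/4 ≈ 3025.3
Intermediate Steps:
O(d) = 2*d
k(V) = (-126 + V)/(2*V) (k(V) = (-126 + V)/((2*V)) = (-126 + V)*(1/(2*V)) = (-126 + V)/(2*V))
3028 - k(O(-14)) = 3028 - (-126 + 2*(-14))/(2*(2*(-14))) = 3028 - (-126 - 28)/(2*(-28)) = 3028 - (-1)*(-154)/(2*28) = 3028 - 1*11/4 = 3028 - 11/4 = 12101/4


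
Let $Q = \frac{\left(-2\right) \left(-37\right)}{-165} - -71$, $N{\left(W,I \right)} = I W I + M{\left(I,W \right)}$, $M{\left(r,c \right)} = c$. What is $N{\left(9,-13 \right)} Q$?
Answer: $\frac{1187382}{11} \approx 1.0794 \cdot 10^{5}$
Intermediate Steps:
$N{\left(W,I \right)} = W + W I^{2}$ ($N{\left(W,I \right)} = I W I + W = W I^{2} + W = W + W I^{2}$)
$Q = \frac{11641}{165}$ ($Q = 74 \left(- \frac{1}{165}\right) + 71 = - \frac{74}{165} + 71 = \frac{11641}{165} \approx 70.552$)
$N{\left(9,-13 \right)} Q = 9 \left(1 + \left(-13\right)^{2}\right) \frac{11641}{165} = 9 \left(1 + 169\right) \frac{11641}{165} = 9 \cdot 170 \cdot \frac{11641}{165} = 1530 \cdot \frac{11641}{165} = \frac{1187382}{11}$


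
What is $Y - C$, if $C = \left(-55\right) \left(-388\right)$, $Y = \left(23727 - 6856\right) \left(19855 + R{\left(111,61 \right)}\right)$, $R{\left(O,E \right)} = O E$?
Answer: $449185906$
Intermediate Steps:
$R{\left(O,E \right)} = E O$
$Y = 449207246$ ($Y = \left(23727 - 6856\right) \left(19855 + 61 \cdot 111\right) = 16871 \left(19855 + 6771\right) = 16871 \cdot 26626 = 449207246$)
$C = 21340$
$Y - C = 449207246 - 21340 = 449185906$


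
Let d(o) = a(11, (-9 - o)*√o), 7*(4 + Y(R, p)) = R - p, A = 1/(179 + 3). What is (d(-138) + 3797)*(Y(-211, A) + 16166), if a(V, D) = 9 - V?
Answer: 77994783075/1274 ≈ 6.1220e+7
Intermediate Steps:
A = 1/182 ≈ 0.0054945
Y(R, p) = -4 - p/7 + R/7 (Y(R, p) = -4 + (R - p)/7 = -4 + (-p/7 + R/7) = -4 - p/7 + R/7)
d(o) = -2 (d(o) = 9 - 1*11 = 9 - 11 = -2)
(d(-138) + 3797)*(Y(-211, A) + 16166) = (-2 + 3797)*((-4 - ⅐*1/182 + (⅐)*(-211)) + 16166) = 3795*((-4 - 1/1274 - 211/7) + 16166) = 3795*(-43499/1274 + 16166) = 3795*(20551985/1274) = 77994783075/1274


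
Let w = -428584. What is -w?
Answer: 428584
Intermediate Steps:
-w = -1*(-428584) = 428584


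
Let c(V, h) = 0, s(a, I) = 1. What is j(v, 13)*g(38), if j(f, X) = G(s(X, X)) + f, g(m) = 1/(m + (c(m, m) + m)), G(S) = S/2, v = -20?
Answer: -39/152 ≈ -0.25658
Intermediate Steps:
G(S) = S/2 (G(S) = S*(½) = S/2)
g(m) = 1/(2*m) (g(m) = 1/(m + (0 + m)) = 1/(m + m) = 1/(2*m))
j(f, X) = ½ + f (j(f, X) = (½)*1 + f = ½ + f)
j(v, 13)*g(38) = (½ - 20)*((½)/38) = -39/(4*38) = -39/2*1/76 = -39/152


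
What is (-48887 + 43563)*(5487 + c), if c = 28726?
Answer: -182150012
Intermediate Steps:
(-48887 + 43563)*(5487 + c) = (-48887 + 43563)*(5487 + 28726) = -5324*34213 = -182150012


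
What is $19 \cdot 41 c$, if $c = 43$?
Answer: $33497$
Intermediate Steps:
$19 \cdot 41 c = 19 \cdot 41 \cdot 43 = 779 \cdot 43 = 33497$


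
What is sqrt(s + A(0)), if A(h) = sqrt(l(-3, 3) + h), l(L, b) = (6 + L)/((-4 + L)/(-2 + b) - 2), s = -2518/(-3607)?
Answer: sqrt(81741834 + 39031347*I*sqrt(3))/10821 ≈ 0.89554 + 0.32235*I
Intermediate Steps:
s = 2518/3607 (s = -2518*(-1/3607) = 2518/3607 ≈ 0.69809)
l(L, b) = (6 + L)/(-2 + (-4 + L)/(-2 + b)) (l(L, b) = (6 + L)/((-4 + L)/(-2 + b) - 2) = (6 + L)/(-2 + (-4 + L)/(-2 + b)))
A(h) = sqrt(-1/3 + h) (A(h) = sqrt((-12 - 2*(-3) + 6*3 - 3*3)/(-3 - 2*3) + h) = sqrt((-12 + 6 + 18 - 9)/(-3 - 6) + h) = sqrt(3/(-9) + h) = sqrt(-1/9*3 + h) = sqrt(-1/3 + h))
sqrt(s + A(0)) = sqrt(2518/3607 + sqrt(-3 + 9*0)/3) = sqrt(2518/3607 + sqrt(-3 + 0)/3) = sqrt(2518/3607 + sqrt(-3)/3) = sqrt(2518/3607 + (I*sqrt(3))/3) = sqrt(2518/3607 + I*sqrt(3)/3)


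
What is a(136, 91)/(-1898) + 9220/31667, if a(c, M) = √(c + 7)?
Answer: 9220/31667 - √143/1898 ≈ 0.28485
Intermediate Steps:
a(c, M) = √(7 + c)
a(136, 91)/(-1898) + 9220/31667 = √(7 + 136)/(-1898) + 9220/31667 = √143*(-1/1898) + 9220*(1/31667) = -√143/1898 + 9220/31667 = 9220/31667 - √143/1898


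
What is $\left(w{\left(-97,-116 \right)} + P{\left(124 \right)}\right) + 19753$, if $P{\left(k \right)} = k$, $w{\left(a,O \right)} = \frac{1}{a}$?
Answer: $\frac{1928068}{97} \approx 19877.0$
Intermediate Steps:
$\left(w{\left(-97,-116 \right)} + P{\left(124 \right)}\right) + 19753 = \left(\frac{1}{-97} + 124\right) + 19753 = \left(- \frac{1}{97} + 124\right) + 19753 = \frac{12027}{97} + 19753 = \frac{1928068}{97}$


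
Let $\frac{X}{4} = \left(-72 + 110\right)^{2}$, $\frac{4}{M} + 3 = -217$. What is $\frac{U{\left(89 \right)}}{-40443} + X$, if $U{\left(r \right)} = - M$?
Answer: $\frac{12847932239}{2224365} \approx 5776.0$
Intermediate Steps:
$M = - \frac{1}{55}$ ($M = \frac{4}{-3 - 217} = \frac{4}{-220} = 4 \left(- \frac{1}{220}\right) = - \frac{1}{55} \approx -0.018182$)
$U{\left(r \right)} = \frac{1}{55}$ ($U{\left(r \right)} = \left(-1\right) \left(- \frac{1}{55}\right) = \frac{1}{55}$)
$X = 5776$ ($X = 4 \left(-72 + 110\right)^{2} = 4 \cdot 38^{2} = 4 \cdot 1444 = 5776$)
$\frac{U{\left(89 \right)}}{-40443} + X = \frac{1}{55 \left(-40443\right)} + 5776 = \frac{1}{55} \left(- \frac{1}{40443}\right) + 5776 = - \frac{1}{2224365} + 5776 = \frac{12847932239}{2224365}$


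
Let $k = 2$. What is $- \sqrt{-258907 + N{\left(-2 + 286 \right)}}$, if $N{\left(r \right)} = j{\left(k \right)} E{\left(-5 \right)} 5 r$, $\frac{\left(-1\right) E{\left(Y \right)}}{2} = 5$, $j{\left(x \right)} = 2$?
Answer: $- 9 i \sqrt{3547} \approx - 536.01 i$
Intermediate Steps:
$E{\left(Y \right)} = -10$ ($E{\left(Y \right)} = \left(-2\right) 5 = -10$)
$N{\left(r \right)} = - 100 r$ ($N{\left(r \right)} = 2 \left(-10\right) 5 r = \left(-20\right) 5 r = - 100 r$)
$- \sqrt{-258907 + N{\left(-2 + 286 \right)}} = - \sqrt{-258907 - 100 \left(-2 + 286\right)} = - \sqrt{-258907 - 28400} = - \sqrt{-287307} = - 9 i \sqrt{3547}$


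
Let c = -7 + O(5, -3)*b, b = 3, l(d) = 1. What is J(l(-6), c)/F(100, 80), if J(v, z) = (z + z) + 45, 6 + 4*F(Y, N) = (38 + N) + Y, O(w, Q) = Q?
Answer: 13/53 ≈ 0.24528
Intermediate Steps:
F(Y, N) = 8 + N/4 + Y/4 (F(Y, N) = -3/2 + ((38 + N) + Y)/4 = -3/2 + (38 + N + Y)/4 = -3/2 + (19/2 + N/4 + Y/4) = 8 + N/4 + Y/4)
c = -16 (c = -7 - 3*3 = -7 - 9 = -16)
J(v, z) = 45 + 2*z (J(v, z) = 2*z + 45 = 45 + 2*z)
J(l(-6), c)/F(100, 80) = (45 + 2*(-16))/(8 + (¼)*80 + (¼)*100) = (45 - 32)/(8 + 20 + 25) = 13/53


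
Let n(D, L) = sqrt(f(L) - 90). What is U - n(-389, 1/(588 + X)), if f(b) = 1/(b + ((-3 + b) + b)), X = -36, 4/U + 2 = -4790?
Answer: -1/1198 - I*sqrt(27425474)/551 ≈ -0.00083472 - 9.5044*I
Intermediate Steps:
U = -1/1198 (U = 4/(-2 - 4790) = 4/(-4792) = 4*(-1/4792) = -1/1198 ≈ -0.00083472)
f(b) = 1/(-3 + 3*b) (f(b) = 1/(b + (-3 + 2*b)) = 1/(-3 + 3*b))
n(D, L) = sqrt(-90 + 1/(3*(-1 + L))) (n(D, L) = sqrt(1/(3*(-1 + L)) - 90) = sqrt(-90 + 1/(3*(-1 + L))))
U - n(-389, 1/(588 + X)) = -1/1198 - sqrt(3)*sqrt((271 - 270/(588 - 36))/(-1 + 1/(588 - 36)))/3 = -1/1198 - sqrt(3)*sqrt((271 - 270/552)/(-1 + 1/552))/3 = -1/1198 - sqrt(3)*sqrt((271 - 270*1/552)/(-1 + 1/552))/3 = -1/1198 - sqrt(3)*sqrt((271 - 45/92)/(-551/552))/3 = -1/1198 - sqrt(3)*sqrt(-552/551*24887/92)/3 = -1/1198 - sqrt(3)*sqrt(-149322/551)/3 = -1/1198 - sqrt(3)*I*sqrt(82276422)/551/3 = -1/1198 - I*sqrt(27425474)/551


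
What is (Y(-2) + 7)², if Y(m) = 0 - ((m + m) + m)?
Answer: 169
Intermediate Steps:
Y(m) = -3*m (Y(m) = 0 - (2*m + m) = 0 - 3*m = -3*m)
(Y(-2) + 7)² = (-3*(-2) + 7)² = (6 + 7)² = 13² = 169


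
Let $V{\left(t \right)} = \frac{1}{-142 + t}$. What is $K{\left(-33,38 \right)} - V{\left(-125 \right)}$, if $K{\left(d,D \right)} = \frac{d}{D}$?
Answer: $- \frac{8773}{10146} \approx -0.86468$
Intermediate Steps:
$K{\left(-33,38 \right)} - V{\left(-125 \right)} = - \frac{33}{38} - \frac{1}{-142 - 125} = \left(-33\right) \frac{1}{38} - \frac{1}{-267} = - \frac{33}{38} - - \frac{1}{267} = - \frac{33}{38} + \frac{1}{267} = - \frac{8773}{10146}$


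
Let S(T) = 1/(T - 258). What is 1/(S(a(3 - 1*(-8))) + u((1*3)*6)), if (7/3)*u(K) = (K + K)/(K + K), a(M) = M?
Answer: 1729/734 ≈ 2.3556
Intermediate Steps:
S(T) = 1/(-258 + T)
u(K) = 3/7 (u(K) = 3*((K + K)/(K + K))/7 = 3*((2*K)/((2*K)))/7 = 3*((2*K)*(1/(2*K)))/7 = (3/7)*1 = 3/7)
1/(S(a(3 - 1*(-8))) + u((1*3)*6)) = 1/(1/(-258 + (3 - 1*(-8))) + 3/7) = 1/(1/(-258 + (3 + 8)) + 3/7) = 1/(1/(-258 + 11) + 3/7) = 1/(1/(-247) + 3/7) = 1/(-1/247 + 3/7) = 1/(734/1729) = 1729/734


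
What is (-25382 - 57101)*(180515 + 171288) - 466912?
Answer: -29018233761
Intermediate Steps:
(-25382 - 57101)*(180515 + 171288) - 466912 = -82483*351803 - 466912 = -29017766849 - 466912 = -29018233761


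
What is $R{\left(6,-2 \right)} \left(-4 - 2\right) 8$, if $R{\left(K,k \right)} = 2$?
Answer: $-96$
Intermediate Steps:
$R{\left(6,-2 \right)} \left(-4 - 2\right) 8 = 2 \left(-4 - 2\right) 8 = 2 \left(-6\right) 8 = \left(-12\right) 8 = -96$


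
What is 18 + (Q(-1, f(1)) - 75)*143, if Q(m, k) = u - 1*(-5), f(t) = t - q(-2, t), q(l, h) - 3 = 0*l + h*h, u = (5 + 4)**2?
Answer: 1591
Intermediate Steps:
u = 81 (u = 9**2 = 81)
q(l, h) = 3 + h**2 (q(l, h) = 3 + (0*l + h*h) = 3 + (0 + h**2) = 3 + h**2)
f(t) = -3 + t - t**2 (f(t) = t - (3 + t**2) = t + (-3 - t**2) = -3 + t - t**2)
Q(m, k) = 86 (Q(m, k) = 81 - 1*(-5) = 81 + 5 = 86)
18 + (Q(-1, f(1)) - 75)*143 = 18 + (86 - 75)*143 = 18 + 11*143 = 18 + 1573 = 1591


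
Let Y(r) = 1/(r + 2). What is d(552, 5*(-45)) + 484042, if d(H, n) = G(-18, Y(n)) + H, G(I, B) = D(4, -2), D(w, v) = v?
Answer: 484592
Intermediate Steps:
Y(r) = 1/(2 + r)
G(I, B) = -2
d(H, n) = -2 + H
d(552, 5*(-45)) + 484042 = (-2 + 552) + 484042 = 550 + 484042 = 484592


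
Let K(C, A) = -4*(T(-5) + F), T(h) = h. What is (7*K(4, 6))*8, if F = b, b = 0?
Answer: 1120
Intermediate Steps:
F = 0
K(C, A) = 20 (K(C, A) = -4*(-5 + 0) = -4*(-5) = 20)
(7*K(4, 6))*8 = (7*20)*8 = 140*8 = 1120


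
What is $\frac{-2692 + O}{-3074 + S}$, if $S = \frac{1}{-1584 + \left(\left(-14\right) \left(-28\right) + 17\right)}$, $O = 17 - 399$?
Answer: $\frac{3611950}{3611951} \approx 1.0$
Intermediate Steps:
$O = -382$ ($O = 17 - 399 = -382$)
$S = - \frac{1}{1175}$ ($S = \frac{1}{-1584 + \left(392 + 17\right)} = \frac{1}{-1584 + 409} = \frac{1}{-1175} = - \frac{1}{1175} \approx -0.00085106$)
$\frac{-2692 + O}{-3074 + S} = \frac{-2692 - 382}{-3074 - \frac{1}{1175}} = - \frac{3074}{- \frac{3611951}{1175}} = \left(-3074\right) \left(- \frac{1175}{3611951}\right) = \frac{3611950}{3611951}$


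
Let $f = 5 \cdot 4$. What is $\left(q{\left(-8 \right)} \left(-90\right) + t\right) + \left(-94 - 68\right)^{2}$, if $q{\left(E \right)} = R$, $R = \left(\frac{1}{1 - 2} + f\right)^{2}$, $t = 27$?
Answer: $-6219$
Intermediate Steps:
$f = 20$
$R = 361$ ($R = \left(\frac{1}{1 - 2} + 20\right)^{2} = \left(\frac{1}{-1} + 20\right)^{2} = \left(-1 + 20\right)^{2} = 19^{2} = 361$)
$q{\left(E \right)} = 361$
$\left(q{\left(-8 \right)} \left(-90\right) + t\right) + \left(-94 - 68\right)^{2} = \left(361 \left(-90\right) + 27\right) + \left(-94 - 68\right)^{2} = \left(-32490 + 27\right) + \left(-162\right)^{2} = -32463 + 26244 = -6219$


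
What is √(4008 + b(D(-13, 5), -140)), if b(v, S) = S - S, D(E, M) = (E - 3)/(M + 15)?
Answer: 2*√1002 ≈ 63.309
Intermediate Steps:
D(E, M) = (-3 + E)/(15 + M)
b(v, S) = 0
√(4008 + b(D(-13, 5), -140)) = √(4008 + 0) = √4008 = 2*√1002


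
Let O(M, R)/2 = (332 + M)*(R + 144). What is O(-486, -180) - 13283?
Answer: -2195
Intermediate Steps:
O(M, R) = 2*(144 + R)*(332 + M) (O(M, R) = 2*((332 + M)*(R + 144)) = 2*((332 + M)*(144 + R)) = 2*((144 + R)*(332 + M)) = 2*(144 + R)*(332 + M))
O(-486, -180) - 13283 = (95616 + 288*(-486) + 664*(-180) + 2*(-486)*(-180)) - 13283 = (95616 - 139968 - 119520 + 174960) - 13283 = 11088 - 13283 = -2195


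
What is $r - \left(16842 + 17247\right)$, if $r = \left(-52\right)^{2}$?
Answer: $-31385$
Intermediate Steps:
$r = 2704$
$r - \left(16842 + 17247\right) = 2704 - \left(16842 + 17247\right) = 2704 - 34089 = -31385$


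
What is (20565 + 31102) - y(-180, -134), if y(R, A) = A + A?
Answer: 51935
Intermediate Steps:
y(R, A) = 2*A
(20565 + 31102) - y(-180, -134) = (20565 + 31102) - 2*(-134) = 51667 - 1*(-268) = 51667 + 268 = 51935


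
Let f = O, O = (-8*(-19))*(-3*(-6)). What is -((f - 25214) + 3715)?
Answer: 18763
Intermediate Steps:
O = 2736 (O = 152*18 = 2736)
f = 2736
-((f - 25214) + 3715) = -((2736 - 25214) + 3715) = -(-22478 + 3715) = -1*(-18763) = 18763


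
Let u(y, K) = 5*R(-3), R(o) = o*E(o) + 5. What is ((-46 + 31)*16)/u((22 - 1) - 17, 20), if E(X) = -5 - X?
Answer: -48/11 ≈ -4.3636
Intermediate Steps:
R(o) = 5 + o*(-5 - o) (R(o) = o*(-5 - o) + 5 = 5 + o*(-5 - o))
u(y, K) = 55 (u(y, K) = 5*(5 - 1*(-3)*(5 - 3)) = 5*(5 - 1*(-3)*2) = 5*(5 + 6) = 5*11 = 55)
((-46 + 31)*16)/u((22 - 1) - 17, 20) = ((-46 + 31)*16)/55 = -15*16*(1/55) = -240*1/55 = -48/11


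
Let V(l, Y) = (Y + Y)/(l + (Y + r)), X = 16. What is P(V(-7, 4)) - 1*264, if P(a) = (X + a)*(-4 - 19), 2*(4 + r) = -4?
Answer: -5504/9 ≈ -611.56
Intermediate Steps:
r = -6 (r = -4 + (½)*(-4) = -4 - 2 = -6)
V(l, Y) = 2*Y/(-6 + Y + l) (V(l, Y) = (Y + Y)/(l + (Y - 6)) = (2*Y)/(l + (-6 + Y)) = (2*Y)/(-6 + Y + l) = 2*Y/(-6 + Y + l))
P(a) = -368 - 23*a (P(a) = (16 + a)*(-4 - 19) = (16 + a)*(-23) = -368 - 23*a)
P(V(-7, 4)) - 1*264 = (-368 - 46*4/(-6 + 4 - 7)) - 1*264 = (-368 - 46*4/(-9)) - 264 = (-368 - 46*4*(-1)/9) - 264 = (-368 - 23*(-8/9)) - 264 = (-368 + 184/9) - 264 = -3128/9 - 264 = -5504/9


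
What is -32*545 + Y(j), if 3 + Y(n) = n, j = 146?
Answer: -17297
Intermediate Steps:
Y(n) = -3 + n
-32*545 + Y(j) = -32*545 + (-3 + 146) = -17440 + 143 = -17297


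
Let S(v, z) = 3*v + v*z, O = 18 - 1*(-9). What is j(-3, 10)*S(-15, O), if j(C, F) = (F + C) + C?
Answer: -1800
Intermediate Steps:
j(C, F) = F + 2*C (j(C, F) = (C + F) + C = F + 2*C)
O = 27 (O = 18 + 9 = 27)
j(-3, 10)*S(-15, O) = (10 + 2*(-3))*(-15*(3 + 27)) = (10 - 6)*(-15*30) = 4*(-450) = -1800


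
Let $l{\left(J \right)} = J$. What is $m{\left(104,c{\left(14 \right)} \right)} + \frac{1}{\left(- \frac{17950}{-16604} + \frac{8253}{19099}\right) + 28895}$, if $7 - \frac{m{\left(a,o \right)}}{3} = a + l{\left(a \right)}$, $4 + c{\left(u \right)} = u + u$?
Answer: $- \frac{2762842235572625}{4581828182641} \approx -603.0$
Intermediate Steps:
$c{\left(u \right)} = -4 + 2 u$ ($c{\left(u \right)} = -4 + \left(u + u\right) = -4 + 2 u$)
$m{\left(a,o \right)} = 21 - 6 a$ ($m{\left(a,o \right)} = 21 - 3 \left(a + a\right) = 21 - 3 \cdot 2 a = 21 - 6 a$)
$m{\left(104,c{\left(14 \right)} \right)} + \frac{1}{\left(- \frac{17950}{-16604} + \frac{8253}{19099}\right) + 28895} = \left(21 - 624\right) + \frac{1}{\left(- \frac{17950}{-16604} + \frac{8253}{19099}\right) + 28895} = \left(21 - 624\right) + \frac{1}{\left(\left(-17950\right) \left(- \frac{1}{16604}\right) + 8253 \cdot \frac{1}{19099}\right) + 28895} = -603 + \frac{1}{\left(\frac{8975}{8302} + \frac{8253}{19099}\right) + 28895} = -603 + \frac{1}{\frac{239929931}{158559898} + 28895} = -603 + \frac{1}{\frac{4581828182641}{158559898}} = -603 + \frac{158559898}{4581828182641} = - \frac{2762842235572625}{4581828182641}$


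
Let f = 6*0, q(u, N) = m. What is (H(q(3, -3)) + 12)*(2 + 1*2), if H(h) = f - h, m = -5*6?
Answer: 168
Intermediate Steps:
m = -30
q(u, N) = -30
f = 0
H(h) = -h (H(h) = 0 - h = -h)
(H(q(3, -3)) + 12)*(2 + 1*2) = (-1*(-30) + 12)*(2 + 1*2) = (30 + 12)*(2 + 2) = 42*4 = 168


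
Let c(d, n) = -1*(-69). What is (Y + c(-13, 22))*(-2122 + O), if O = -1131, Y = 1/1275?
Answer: -286185928/1275 ≈ -2.2446e+5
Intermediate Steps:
c(d, n) = 69
Y = 1/1275 ≈ 0.00078431
(Y + c(-13, 22))*(-2122 + O) = (1/1275 + 69)*(-2122 - 1131) = (87976/1275)*(-3253) = -286185928/1275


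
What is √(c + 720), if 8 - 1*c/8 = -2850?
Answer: 4*√1474 ≈ 153.57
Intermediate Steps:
c = 22864 (c = 64 - 8*(-2850) = 64 + 22800 = 22864)
√(c + 720) = √(22864 + 720) = √23584 = 4*√1474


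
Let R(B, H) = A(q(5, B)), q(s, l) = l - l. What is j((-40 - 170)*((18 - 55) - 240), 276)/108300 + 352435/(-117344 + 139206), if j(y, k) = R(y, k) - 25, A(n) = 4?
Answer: 6361375233/394609100 ≈ 16.121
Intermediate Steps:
q(s, l) = 0
R(B, H) = 4
j(y, k) = -21 (j(y, k) = 4 - 25 = -21)
j((-40 - 170)*((18 - 55) - 240), 276)/108300 + 352435/(-117344 + 139206) = -21/108300 + 352435/(-117344 + 139206) = -21*1/108300 + 352435/21862 = -7/36100 + 352435*(1/21862) = -7/36100 + 352435/21862 = 6361375233/394609100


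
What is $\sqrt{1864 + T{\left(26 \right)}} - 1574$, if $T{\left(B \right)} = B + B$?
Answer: $-1574 + 2 \sqrt{479} \approx -1530.2$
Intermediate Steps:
$T{\left(B \right)} = 2 B$
$\sqrt{1864 + T{\left(26 \right)}} - 1574 = \sqrt{1864 + 2 \cdot 26} - 1574 = \sqrt{1864 + 52} - 1574 = \sqrt{1916} - 1574 = 2 \sqrt{479} - 1574 = -1574 + 2 \sqrt{479}$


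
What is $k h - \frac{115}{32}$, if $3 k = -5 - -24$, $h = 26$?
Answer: $\frac{15463}{96} \approx 161.07$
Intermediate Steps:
$k = \frac{19}{3}$ ($k = \frac{-5 - -24}{3} = \frac{-5 + 24}{3} = \frac{1}{3} \cdot 19 = \frac{19}{3} \approx 6.3333$)
$k h - \frac{115}{32} = \frac{19}{3} \cdot 26 - \frac{115}{32} = \frac{494}{3} - \frac{115}{32} = \frac{15463}{96}$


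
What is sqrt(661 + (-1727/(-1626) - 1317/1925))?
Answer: sqrt(259186429883766)/626010 ≈ 25.717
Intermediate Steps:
sqrt(661 + (-1727/(-1626) - 1317/1925)) = sqrt(661 + (-1727*(-1/1626) - 1317*1/1925)) = sqrt(661 + (1727/1626 - 1317/1925)) = sqrt(661 + 1183033/3130050) = sqrt(2070146083/3130050) = sqrt(259186429883766)/626010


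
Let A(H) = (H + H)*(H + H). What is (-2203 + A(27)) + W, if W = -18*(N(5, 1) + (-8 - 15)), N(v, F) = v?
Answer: 1037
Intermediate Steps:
A(H) = 4*H² (A(H) = (2*H)*(2*H) = 4*H²)
W = 324 (W = -18*(5 + (-8 - 15)) = -18*(5 - 23) = -18*(-18) = 324)
(-2203 + A(27)) + W = (-2203 + 4*27²) + 324 = (-2203 + 4*729) + 324 = (-2203 + 2916) + 324 = 713 + 324 = 1037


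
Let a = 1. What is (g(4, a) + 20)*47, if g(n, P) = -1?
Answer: 893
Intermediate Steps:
(g(4, a) + 20)*47 = (-1 + 20)*47 = 19*47 = 893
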